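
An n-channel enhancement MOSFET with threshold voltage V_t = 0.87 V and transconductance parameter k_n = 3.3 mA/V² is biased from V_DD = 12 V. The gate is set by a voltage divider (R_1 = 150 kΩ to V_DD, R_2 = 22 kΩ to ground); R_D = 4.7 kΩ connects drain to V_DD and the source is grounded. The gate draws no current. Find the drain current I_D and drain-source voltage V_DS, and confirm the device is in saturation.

I_D ≈ 0.73 mA, V_DS ≈ 8.6 V

V_G = V_DD·R_2/(R_1+R_2) = 12×22/172 = 1.53 V. With the source grounded, V_GS = V_G = 1.53 V.
Assume saturation: I_D = (k_n/2)(V_GS − V_t)² = (3.3/2)×(1.53 − 0.87)² = 1.65×0.665² = 0.729 mA.
V_DS = V_DD − I_D·R_D = 12 − 0.729×4.7 = 8.57 V.
Saturation requires V_DS ≥ V_GS − V_t = 0.665 V; 8.57 ≥ 0.665 ✓.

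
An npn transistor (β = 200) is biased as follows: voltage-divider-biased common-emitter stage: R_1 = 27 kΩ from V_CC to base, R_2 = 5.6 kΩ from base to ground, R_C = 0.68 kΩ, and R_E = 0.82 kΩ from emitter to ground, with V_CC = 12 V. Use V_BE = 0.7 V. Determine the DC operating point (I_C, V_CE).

I_C ≈ 1.6 mA, V_CE ≈ 9.6 V

Thevenize the base divider: V_Th = V_CC·R_2/(R_1+R_2) = 12×5.6/32.6 = 2.06 V, R_Th = R_1‖R_2 = 4.64 kΩ.
Base-emitter loop: V_Th = I_B·R_Th + V_BE + (β+1)I_B·R_E, so I_B = (2.06 − 0.7) / (4.64 + 201×0.82) = 0.00803 mA.
I_C = β·I_B = 200×0.00803 = 1.61 mA, and I_E = (β+1)I_B = 1.61 mA.
V_CE = V_CC − I_C·R_C − I_E·R_E = 12 − 1.61×0.68 − 1.61×0.82 = 9.58 V.
V_CE = 9.58 V > 0.2 V confirms active-region operation.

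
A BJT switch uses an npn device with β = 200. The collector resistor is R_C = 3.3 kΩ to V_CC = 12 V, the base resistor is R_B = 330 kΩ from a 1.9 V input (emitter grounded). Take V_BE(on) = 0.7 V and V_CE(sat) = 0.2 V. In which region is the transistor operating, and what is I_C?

Assume active. Base-emitter loop: I_B = (V_BB − V_BE)/R_B = (1.9 − 0.7)/330 = 0.00364 mA.
I_C = β·I_B = 200×0.00364 = 0.727 mA.
V_CE = V_CC − I_C·R_C = 12 − 0.727×3.3 = 9.6 V > V_CE(sat), so the active-region assumption holds.

active; I_C ≈ 0.73 mA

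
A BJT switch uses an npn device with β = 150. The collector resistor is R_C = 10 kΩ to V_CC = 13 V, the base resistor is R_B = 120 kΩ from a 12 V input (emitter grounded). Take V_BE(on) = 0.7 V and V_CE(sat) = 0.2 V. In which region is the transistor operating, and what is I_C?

saturation; I_C ≈ 1.3 mA

Assume active: I_B = (12 − 0.7)/120 = 0.0942 mA, giving I_C = β·I_B = 14.1 mA.
But then V_CE = 13 − 14.1×10 = -128 V < V_CE(sat) = 0.2 V — impossible in the active region.
So the transistor is saturated. With V_CE = 0.2 V, I_C = (V_CC − 0.2)/R_C = 12.8/10 = 1.28 mA.
Check: β·I_B = 14.1 mA > I_C = 1.28 mA, confirming saturation.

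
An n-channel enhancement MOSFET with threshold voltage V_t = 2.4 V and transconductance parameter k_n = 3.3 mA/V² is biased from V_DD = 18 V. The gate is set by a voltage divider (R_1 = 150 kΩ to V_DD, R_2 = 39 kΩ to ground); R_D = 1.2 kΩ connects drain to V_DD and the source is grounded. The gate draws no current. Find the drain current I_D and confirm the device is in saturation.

V_G = V_DD·R_2/(R_1+R_2) = 18×39/189 = 3.71 V. With the source grounded, V_GS = V_G = 3.71 V.
Assume saturation: I_D = (k_n/2)(V_GS − V_t)² = (3.3/2)×(3.71 − 2.4)² = 1.65×1.31² = 2.85 mA.
V_DS = V_DD − I_D·R_D = 18 − 2.85×1.2 = 14.6 V.
Saturation requires V_DS ≥ V_GS − V_t = 1.31 V; 14.6 ≥ 1.31 ✓.

I_D ≈ 2.9 mA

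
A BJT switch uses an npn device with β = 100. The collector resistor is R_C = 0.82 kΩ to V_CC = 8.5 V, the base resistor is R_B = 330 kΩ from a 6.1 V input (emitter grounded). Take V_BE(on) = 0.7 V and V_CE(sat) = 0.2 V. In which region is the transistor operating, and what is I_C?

active; I_C ≈ 1.6 mA

Assume active. Base-emitter loop: I_B = (V_BB − V_BE)/R_B = (6.1 − 0.7)/330 = 0.0164 mA.
I_C = β·I_B = 100×0.0164 = 1.64 mA.
V_CE = V_CC − I_C·R_C = 8.5 − 1.64×0.82 = 7.16 V > V_CE(sat), so the active-region assumption holds.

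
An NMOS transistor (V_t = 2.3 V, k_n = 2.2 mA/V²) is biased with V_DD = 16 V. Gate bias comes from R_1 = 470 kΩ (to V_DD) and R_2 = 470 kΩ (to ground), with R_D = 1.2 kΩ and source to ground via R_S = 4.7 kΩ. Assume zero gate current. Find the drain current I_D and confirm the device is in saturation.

I_D ≈ 1 mA

V_G = V_DD·R_2/(R_1+R_2) = 16×470/940 = 8 V.
Assume saturation: I_D = (k_n/2)(V_GS − V_t)² with V_GS = V_G − I_D·R_S = 8 − 4.7·I_D.
Substituting gives 24.3·I_D² − 59.9·I_D + 35.7 = 0, with roots I_D = 1.01 or 1.46 mA.
The root I_D = 1.46 mA gives V_GS = 1.15 V ≤ V_t, so take I_D = 1.01 mA.
Then V_GS = 3.26 V and V_DS = V_DD − I_D(R_D+R_S) = 16 − 1.01×5.9 = 10 V.
Saturation requires V_DS ≥ V_GS − V_t = 0.958 V; 10 ≥ 0.958 ✓.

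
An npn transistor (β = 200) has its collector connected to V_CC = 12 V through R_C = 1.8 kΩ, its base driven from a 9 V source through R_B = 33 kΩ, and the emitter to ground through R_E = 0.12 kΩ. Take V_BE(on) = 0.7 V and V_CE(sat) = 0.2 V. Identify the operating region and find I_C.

saturation; I_C ≈ 6.1 mA

Assume active: I_B = (9 − 0.7)/(33 + 201×0.12) = 0.145 mA, I_C = β·I_B = 29.1 mA.
Then V_CE = 12 − 29.1×1.8 − 29.2×0.12 = -43.8 V < 0.2 V — the active assumption fails.
Re-solve with V_CE = 0.2 V. KCL at the emitter: V_E/R_E = (V_BB−0.7−V_E)/R_B + (V_CC−0.2−V_E)/R_C, giving V_E = 0.763 V.
I_C = (V_CC − 0.2 − V_E)/R_C = (11.8 − 0.763)/1.8 = 6.13 mA.
Check: I_B = (8.3 − 0.763)/33 = 0.228 mA, and β·I_B = 45.7 mA > I_C, confirming saturation.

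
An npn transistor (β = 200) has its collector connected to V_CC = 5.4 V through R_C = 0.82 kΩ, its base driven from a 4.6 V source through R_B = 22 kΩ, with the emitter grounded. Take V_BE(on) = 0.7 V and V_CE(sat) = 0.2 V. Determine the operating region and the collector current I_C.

Assume active: I_B = (4.6 − 0.7)/22 = 0.177 mA, giving I_C = β·I_B = 35.5 mA.
But then V_CE = 5.4 − 35.5×0.82 = -23.7 V < V_CE(sat) = 0.2 V — impossible in the active region.
So the transistor is saturated. With V_CE = 0.2 V, I_C = (V_CC − 0.2)/R_C = 5.2/0.82 = 6.34 mA.
Check: β·I_B = 35.5 mA > I_C = 6.34 mA, confirming saturation.

saturation; I_C ≈ 6.3 mA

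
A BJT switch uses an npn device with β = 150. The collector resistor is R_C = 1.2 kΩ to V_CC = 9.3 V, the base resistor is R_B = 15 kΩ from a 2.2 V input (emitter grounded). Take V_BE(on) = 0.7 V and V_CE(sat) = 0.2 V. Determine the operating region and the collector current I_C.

Assume active: I_B = (2.2 − 0.7)/15 = 0.1 mA, giving I_C = β·I_B = 15 mA.
But then V_CE = 9.3 − 15×1.2 = -8.7 V < V_CE(sat) = 0.2 V — impossible in the active region.
So the transistor is saturated. With V_CE = 0.2 V, I_C = (V_CC − 0.2)/R_C = 9.1/1.2 = 7.58 mA.
Check: β·I_B = 15 mA > I_C = 7.58 mA, confirming saturation.

saturation; I_C ≈ 7.6 mA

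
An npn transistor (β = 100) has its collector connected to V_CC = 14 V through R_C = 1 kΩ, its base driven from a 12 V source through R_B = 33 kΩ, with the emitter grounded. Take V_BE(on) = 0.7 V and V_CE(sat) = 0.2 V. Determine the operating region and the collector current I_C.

saturation; I_C ≈ 14 mA

Assume active: I_B = (12 − 0.7)/33 = 0.342 mA, giving I_C = β·I_B = 34.2 mA.
But then V_CE = 14 − 34.2×1 = -20.2 V < V_CE(sat) = 0.2 V — impossible in the active region.
So the transistor is saturated. With V_CE = 0.2 V, I_C = (V_CC − 0.2)/R_C = 13.8/1 = 13.8 mA.
Check: β·I_B = 34.2 mA > I_C = 13.8 mA, confirming saturation.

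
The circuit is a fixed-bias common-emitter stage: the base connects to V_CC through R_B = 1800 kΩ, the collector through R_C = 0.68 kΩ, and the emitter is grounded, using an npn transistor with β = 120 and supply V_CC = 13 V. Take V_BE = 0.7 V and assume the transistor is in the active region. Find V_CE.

V_CE ≈ 12 V

Base loop: V_CC = I_B·R_B + V_BE, so I_B = (13 − 0.7)/1800 kΩ = 0.00683 mA.
In the active region I_C = β·I_B = 120 × 0.00683 = 0.82 mA.
Collector loop: V_CE = V_CC − I_C·R_C = 13 − 0.82×0.68 = 12.4 V.
Since V_CE = 12.4 V > V_CE(sat) ≈ 0.2 V, the transistor is in the active region as assumed.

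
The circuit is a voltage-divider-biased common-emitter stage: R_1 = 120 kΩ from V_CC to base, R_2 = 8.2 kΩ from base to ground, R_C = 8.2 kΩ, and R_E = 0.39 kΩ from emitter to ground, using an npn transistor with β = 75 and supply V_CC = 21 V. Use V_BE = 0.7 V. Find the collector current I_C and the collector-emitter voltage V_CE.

Thevenize the base divider: V_Th = V_CC·R_2/(R_1+R_2) = 21×8.2/128 = 1.34 V, R_Th = R_1‖R_2 = 7.68 kΩ.
Base-emitter loop: V_Th = I_B·R_Th + V_BE + (β+1)I_B·R_E, so I_B = (1.34 − 0.7) / (7.68 + 76×0.39) = 0.0172 mA.
I_C = β·I_B = 75×0.0172 = 1.29 mA, and I_E = (β+1)I_B = 1.31 mA.
V_CE = V_CC − I_C·R_C − I_E·R_E = 21 − 1.29×8.2 − 1.31×0.39 = 9.89 V.
V_CE = 9.89 V > 0.2 V confirms active-region operation.

I_C ≈ 1.3 mA, V_CE ≈ 9.9 V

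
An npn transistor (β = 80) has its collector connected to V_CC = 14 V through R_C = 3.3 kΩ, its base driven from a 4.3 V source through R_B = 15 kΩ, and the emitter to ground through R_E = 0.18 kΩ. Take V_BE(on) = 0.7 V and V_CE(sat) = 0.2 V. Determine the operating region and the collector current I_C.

Assume active: I_B = (4.3 − 0.7)/(15 + 81×0.18) = 0.122 mA, I_C = β·I_B = 9.74 mA.
Then V_CE = 14 − 9.74×3.3 − 9.86×0.18 = -19.9 V < 0.2 V — the active assumption fails.
Re-solve with V_CE = 0.2 V. KCL at the emitter: V_E/R_E = (V_BB−0.7−V_E)/R_B + (V_CC−0.2−V_E)/R_C, giving V_E = 0.746 V.
I_C = (V_CC − 0.2 − V_E)/R_C = (13.8 − 0.746)/3.3 = 3.96 mA.
Check: I_B = (3.6 − 0.746)/15 = 0.19 mA, and β·I_B = 15.2 mA > I_C, confirming saturation.

saturation; I_C ≈ 4 mA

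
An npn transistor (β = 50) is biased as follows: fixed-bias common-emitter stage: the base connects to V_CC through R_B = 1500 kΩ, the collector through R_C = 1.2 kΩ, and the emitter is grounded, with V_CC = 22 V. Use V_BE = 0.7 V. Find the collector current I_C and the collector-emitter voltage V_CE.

I_C ≈ 0.71 mA, V_CE ≈ 21 V

Base loop: V_CC = I_B·R_B + V_BE, so I_B = (22 − 0.7)/1500 kΩ = 0.0142 mA.
In the active region I_C = β·I_B = 50 × 0.0142 = 0.71 mA.
Collector loop: V_CE = V_CC − I_C·R_C = 22 − 0.71×1.2 = 21.1 V.
Since V_CE = 21.1 V > V_CE(sat) ≈ 0.2 V, the transistor is in the active region as assumed.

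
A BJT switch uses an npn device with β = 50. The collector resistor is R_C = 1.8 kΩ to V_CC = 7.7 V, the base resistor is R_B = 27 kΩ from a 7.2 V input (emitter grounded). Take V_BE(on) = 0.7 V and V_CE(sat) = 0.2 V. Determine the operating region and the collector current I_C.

saturation; I_C ≈ 4.2 mA

Assume active: I_B = (7.2 − 0.7)/27 = 0.241 mA, giving I_C = β·I_B = 12 mA.
But then V_CE = 7.7 − 12×1.8 = -14 V < V_CE(sat) = 0.2 V — impossible in the active region.
So the transistor is saturated. With V_CE = 0.2 V, I_C = (V_CC − 0.2)/R_C = 7.5/1.8 = 4.17 mA.
Check: β·I_B = 12 mA > I_C = 4.17 mA, confirming saturation.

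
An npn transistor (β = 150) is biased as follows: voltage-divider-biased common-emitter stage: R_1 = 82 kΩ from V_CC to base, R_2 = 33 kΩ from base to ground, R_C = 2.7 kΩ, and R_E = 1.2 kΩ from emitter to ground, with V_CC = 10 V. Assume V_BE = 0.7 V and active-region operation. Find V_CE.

Thevenize the base divider: V_Th = V_CC·R_2/(R_1+R_2) = 10×33/115 = 2.87 V, R_Th = R_1‖R_2 = 23.5 kΩ.
Base-emitter loop: V_Th = I_B·R_Th + V_BE + (β+1)I_B·R_E, so I_B = (2.87 − 0.7) / (23.5 + 151×1.2) = 0.0106 mA.
I_C = β·I_B = 150×0.0106 = 1.59 mA, and I_E = (β+1)I_B = 1.6 mA.
V_CE = V_CC − I_C·R_C − I_E·R_E = 10 − 1.59×2.7 − 1.6×1.2 = 3.79 V.
V_CE = 3.79 V > 0.2 V confirms active-region operation.

V_CE ≈ 3.8 V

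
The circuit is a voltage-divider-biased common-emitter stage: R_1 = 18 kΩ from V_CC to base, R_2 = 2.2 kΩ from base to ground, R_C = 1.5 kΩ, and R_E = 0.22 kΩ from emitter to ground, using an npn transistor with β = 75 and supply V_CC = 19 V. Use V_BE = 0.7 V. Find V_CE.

Thevenize the base divider: V_Th = V_CC·R_2/(R_1+R_2) = 19×2.2/20.2 = 2.07 V, R_Th = R_1‖R_2 = 1.96 kΩ.
Base-emitter loop: V_Th = I_B·R_Th + V_BE + (β+1)I_B·R_E, so I_B = (2.07 − 0.7) / (1.96 + 76×0.22) = 0.0733 mA.
I_C = β·I_B = 75×0.0733 = 5.5 mA, and I_E = (β+1)I_B = 5.57 mA.
V_CE = V_CC − I_C·R_C − I_E·R_E = 19 − 5.5×1.5 − 5.57×0.22 = 9.53 V.
V_CE = 9.53 V > 0.2 V confirms active-region operation.

V_CE ≈ 9.5 V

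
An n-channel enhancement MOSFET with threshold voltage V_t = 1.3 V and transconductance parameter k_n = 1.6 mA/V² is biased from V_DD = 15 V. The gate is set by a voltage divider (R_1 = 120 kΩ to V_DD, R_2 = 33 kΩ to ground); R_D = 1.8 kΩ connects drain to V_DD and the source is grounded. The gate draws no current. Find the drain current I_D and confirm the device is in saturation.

V_G = V_DD·R_2/(R_1+R_2) = 15×33/153 = 3.24 V. With the source grounded, V_GS = V_G = 3.24 V.
Assume saturation: I_D = (k_n/2)(V_GS − V_t)² = (1.6/2)×(3.24 − 1.3)² = 0.8×1.94² = 3 mA.
V_DS = V_DD − I_D·R_D = 15 − 3×1.8 = 9.61 V.
Saturation requires V_DS ≥ V_GS − V_t = 1.94 V; 9.61 ≥ 1.94 ✓.

I_D ≈ 3 mA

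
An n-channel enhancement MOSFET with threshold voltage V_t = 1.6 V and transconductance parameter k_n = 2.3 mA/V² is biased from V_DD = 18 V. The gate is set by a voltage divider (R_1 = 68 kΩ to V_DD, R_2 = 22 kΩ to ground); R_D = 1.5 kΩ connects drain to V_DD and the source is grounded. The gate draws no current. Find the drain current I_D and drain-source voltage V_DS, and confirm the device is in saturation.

I_D ≈ 9 mA, V_DS ≈ 4.5 V

V_G = V_DD·R_2/(R_1+R_2) = 18×22/90 = 4.4 V. With the source grounded, V_GS = V_G = 4.4 V.
Assume saturation: I_D = (k_n/2)(V_GS − V_t)² = (2.3/2)×(4.4 − 1.6)² = 1.15×2.8² = 9.02 mA.
V_DS = V_DD − I_D·R_D = 18 − 9.02×1.5 = 4.48 V.
Saturation requires V_DS ≥ V_GS − V_t = 2.8 V; 4.48 ≥ 2.8 ✓.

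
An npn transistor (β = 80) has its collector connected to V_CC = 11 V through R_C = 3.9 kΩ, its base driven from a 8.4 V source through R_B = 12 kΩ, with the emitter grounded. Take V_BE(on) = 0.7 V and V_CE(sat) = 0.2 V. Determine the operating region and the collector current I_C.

Assume active: I_B = (8.4 − 0.7)/12 = 0.642 mA, giving I_C = β·I_B = 51.3 mA.
But then V_CE = 11 − 51.3×3.9 = -189 V < V_CE(sat) = 0.2 V — impossible in the active region.
So the transistor is saturated. With V_CE = 0.2 V, I_C = (V_CC − 0.2)/R_C = 10.8/3.9 = 2.77 mA.
Check: β·I_B = 51.3 mA > I_C = 2.77 mA, confirming saturation.

saturation; I_C ≈ 2.8 mA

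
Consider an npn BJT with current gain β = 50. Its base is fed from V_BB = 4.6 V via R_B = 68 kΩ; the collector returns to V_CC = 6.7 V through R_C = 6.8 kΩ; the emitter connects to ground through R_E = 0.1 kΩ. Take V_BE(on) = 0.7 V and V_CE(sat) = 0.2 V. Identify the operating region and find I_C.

saturation; I_C ≈ 0.94 mA

Assume active: I_B = (4.6 − 0.7)/(68 + 51×0.1) = 0.0534 mA, I_C = β·I_B = 2.67 mA.
Then V_CE = 6.7 − 2.67×6.8 − 2.72×0.1 = -11.7 V < 0.2 V — the active assumption fails.
Re-solve with V_CE = 0.2 V. KCL at the emitter: V_E/R_E = (V_BB−0.7−V_E)/R_B + (V_CC−0.2−V_E)/R_C, giving V_E = 0.0997 V.
I_C = (V_CC − 0.2 − V_E)/R_C = (6.5 − 0.0997)/6.8 = 0.941 mA.
Check: I_B = (3.9 − 0.0997)/68 = 0.0559 mA, and β·I_B = 2.79 mA > I_C, confirming saturation.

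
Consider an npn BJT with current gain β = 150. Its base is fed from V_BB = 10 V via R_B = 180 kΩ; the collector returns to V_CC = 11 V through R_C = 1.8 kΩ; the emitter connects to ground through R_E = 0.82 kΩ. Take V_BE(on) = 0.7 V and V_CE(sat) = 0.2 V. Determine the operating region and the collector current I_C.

saturation; I_C ≈ 4.1 mA

Assume active: I_B = (10 − 0.7)/(180 + 151×0.82) = 0.0306 mA, I_C = β·I_B = 4.59 mA.
Then V_CE = 11 − 4.59×1.8 − 4.62×0.82 = -1.05 V < 0.2 V — the active assumption fails.
Re-solve with V_CE = 0.2 V. KCL at the emitter: V_E/R_E = (V_BB−0.7−V_E)/R_B + (V_CC−0.2−V_E)/R_C, giving V_E = 3.4 V.
I_C = (V_CC − 0.2 − V_E)/R_C = (10.8 − 3.4)/1.8 = 4.11 mA.
Check: I_B = (9.3 − 3.4)/180 = 0.0328 mA, and β·I_B = 4.92 mA > I_C, confirming saturation.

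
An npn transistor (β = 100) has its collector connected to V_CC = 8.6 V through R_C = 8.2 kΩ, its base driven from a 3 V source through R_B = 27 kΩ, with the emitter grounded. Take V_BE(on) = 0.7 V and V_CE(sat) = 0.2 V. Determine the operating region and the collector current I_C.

saturation; I_C ≈ 1 mA

Assume active: I_B = (3 − 0.7)/27 = 0.0852 mA, giving I_C = β·I_B = 8.52 mA.
But then V_CE = 8.6 − 8.52×8.2 = -61.3 V < V_CE(sat) = 0.2 V — impossible in the active region.
So the transistor is saturated. With V_CE = 0.2 V, I_C = (V_CC − 0.2)/R_C = 8.4/8.2 = 1.02 mA.
Check: β·I_B = 8.52 mA > I_C = 1.02 mA, confirming saturation.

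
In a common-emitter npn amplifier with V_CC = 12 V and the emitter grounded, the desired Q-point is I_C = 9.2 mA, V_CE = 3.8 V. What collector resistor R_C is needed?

R_C ≈ 0.89 kΩ

Collector loop: V_CC = I_C·R_C + V_CE.
R_C = (V_CC − V_CE)/I_C = (12 − 3.8)/9.2 = 0.891 kΩ.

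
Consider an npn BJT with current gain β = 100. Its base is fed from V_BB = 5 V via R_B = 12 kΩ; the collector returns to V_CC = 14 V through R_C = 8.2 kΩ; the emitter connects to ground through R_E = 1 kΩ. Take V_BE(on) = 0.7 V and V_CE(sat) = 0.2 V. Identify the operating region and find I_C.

saturation; I_C ≈ 1.5 mA

Assume active: I_B = (5 − 0.7)/(12 + 101×1) = 0.0381 mA, I_C = β·I_B = 3.81 mA.
Then V_CE = 14 − 3.81×8.2 − 3.84×1 = -21 V < 0.2 V — the active assumption fails.
Re-solve with V_CE = 0.2 V. KCL at the emitter: V_E/R_E = (V_BB−0.7−V_E)/R_B + (V_CC−0.2−V_E)/R_C, giving V_E = 1.69 V.
I_C = (V_CC − 0.2 − V_E)/R_C = (13.8 − 1.69)/8.2 = 1.48 mA.
Check: I_B = (4.3 − 1.69)/12 = 0.217 mA, and β·I_B = 21.7 mA > I_C, confirming saturation.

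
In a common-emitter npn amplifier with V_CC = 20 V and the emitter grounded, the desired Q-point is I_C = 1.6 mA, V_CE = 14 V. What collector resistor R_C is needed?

Collector loop: V_CC = I_C·R_C + V_CE.
R_C = (V_CC − V_CE)/I_C = (20 − 14)/1.6 = 3.75 kΩ.

R_C ≈ 3.8 kΩ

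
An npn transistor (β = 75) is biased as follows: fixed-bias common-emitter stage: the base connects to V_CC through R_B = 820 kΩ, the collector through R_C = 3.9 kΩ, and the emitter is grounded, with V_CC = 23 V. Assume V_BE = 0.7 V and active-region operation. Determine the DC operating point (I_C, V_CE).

I_C ≈ 2 mA, V_CE ≈ 15 V

Base loop: V_CC = I_B·R_B + V_BE, so I_B = (23 − 0.7)/820 kΩ = 0.0272 mA.
In the active region I_C = β·I_B = 75 × 0.0272 = 2.04 mA.
Collector loop: V_CE = V_CC − I_C·R_C = 23 − 2.04×3.9 = 15 V.
Since V_CE = 15 V > V_CE(sat) ≈ 0.2 V, the transistor is in the active region as assumed.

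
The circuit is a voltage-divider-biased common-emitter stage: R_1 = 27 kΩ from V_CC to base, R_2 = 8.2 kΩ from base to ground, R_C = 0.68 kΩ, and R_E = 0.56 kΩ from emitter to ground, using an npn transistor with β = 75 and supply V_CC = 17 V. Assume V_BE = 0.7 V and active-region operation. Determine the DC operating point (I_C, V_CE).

Thevenize the base divider: V_Th = V_CC·R_2/(R_1+R_2) = 17×8.2/35.2 = 3.96 V, R_Th = R_1‖R_2 = 6.29 kΩ.
Base-emitter loop: V_Th = I_B·R_Th + V_BE + (β+1)I_B·R_E, so I_B = (3.96 − 0.7) / (6.29 + 76×0.56) = 0.0667 mA.
I_C = β·I_B = 75×0.0667 = 5.01 mA, and I_E = (β+1)I_B = 5.07 mA.
V_CE = V_CC − I_C·R_C − I_E·R_E = 17 − 5.01×0.68 − 5.07×0.56 = 10.8 V.
V_CE = 10.8 V > 0.2 V confirms active-region operation.

I_C ≈ 5 mA, V_CE ≈ 11 V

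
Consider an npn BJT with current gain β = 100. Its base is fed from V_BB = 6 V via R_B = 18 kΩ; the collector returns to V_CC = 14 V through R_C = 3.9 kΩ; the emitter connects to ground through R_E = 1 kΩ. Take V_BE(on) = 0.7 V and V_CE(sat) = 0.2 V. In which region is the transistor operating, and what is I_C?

saturation; I_C ≈ 2.8 mA

Assume active: I_B = (6 − 0.7)/(18 + 101×1) = 0.0445 mA, I_C = β·I_B = 4.45 mA.
Then V_CE = 14 − 4.45×3.9 − 4.5×1 = -7.87 V < 0.2 V — the active assumption fails.
Re-solve with V_CE = 0.2 V. KCL at the emitter: V_E/R_E = (V_BB−0.7−V_E)/R_B + (V_CC−0.2−V_E)/R_C, giving V_E = 2.92 V.
I_C = (V_CC − 0.2 − V_E)/R_C = (13.8 − 2.92)/3.9 = 2.79 mA.
Check: I_B = (5.3 − 2.92)/18 = 0.132 mA, and β·I_B = 13.2 mA > I_C, confirming saturation.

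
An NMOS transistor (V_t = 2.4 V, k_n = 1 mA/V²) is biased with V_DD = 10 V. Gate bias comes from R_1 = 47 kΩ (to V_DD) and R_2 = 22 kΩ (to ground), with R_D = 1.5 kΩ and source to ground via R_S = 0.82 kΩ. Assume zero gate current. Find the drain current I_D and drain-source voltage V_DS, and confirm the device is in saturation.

I_D ≈ 0.2 mA, V_DS ≈ 9.5 V

V_G = V_DD·R_2/(R_1+R_2) = 10×22/69 = 3.19 V.
Assume saturation: I_D = (k_n/2)(V_GS − V_t)² with V_GS = V_G − I_D·R_S = 3.19 − 0.82·I_D.
Substituting gives 0.336·I_D² − 1.65·I_D + 0.311 = 0, with roots I_D = 0.197 or 4.7 mA.
The root I_D = 4.7 mA gives V_GS = -0.666 V ≤ V_t, so take I_D = 0.197 mA.
Then V_GS = 3.03 V and V_DS = V_DD − I_D(R_D+R_S) = 10 − 0.197×2.32 = 9.54 V.
Saturation requires V_DS ≥ V_GS − V_t = 0.627 V; 9.54 ≥ 0.627 ✓.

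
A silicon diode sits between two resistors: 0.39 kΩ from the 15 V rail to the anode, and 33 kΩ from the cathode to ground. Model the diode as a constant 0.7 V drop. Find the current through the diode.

The two resistors are in series with the diode, so KVL gives 15 = I·0.39 + 0.7 + I·33.
I = (15 − 0.7) / (0.39 + 33) kΩ = 14.3 / 33.4 = 0.428 mA.

I ≈ 0.43 mA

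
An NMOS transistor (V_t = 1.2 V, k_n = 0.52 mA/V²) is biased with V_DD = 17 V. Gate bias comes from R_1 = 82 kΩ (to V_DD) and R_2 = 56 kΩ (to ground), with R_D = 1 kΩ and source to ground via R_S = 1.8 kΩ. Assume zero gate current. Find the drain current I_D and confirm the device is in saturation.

I_D ≈ 1.7 mA

V_G = V_DD·R_2/(R_1+R_2) = 17×56/138 = 6.9 V.
Assume saturation: I_D = (k_n/2)(V_GS − V_t)² with V_GS = V_G − I_D·R_S = 6.9 − 1.8·I_D.
Substituting gives 0.842·I_D² − 6.33·I_D + 8.44 = 0, with roots I_D = 1.73 or 5.79 mA.
The root I_D = 5.79 mA gives V_GS = -3.52 V ≤ V_t, so take I_D = 1.73 mA.
Then V_GS = 3.78 V and V_DS = V_DD − I_D(R_D+R_S) = 17 − 1.73×2.8 = 12.2 V.
Saturation requires V_DS ≥ V_GS − V_t = 2.58 V; 12.2 ≥ 2.58 ✓.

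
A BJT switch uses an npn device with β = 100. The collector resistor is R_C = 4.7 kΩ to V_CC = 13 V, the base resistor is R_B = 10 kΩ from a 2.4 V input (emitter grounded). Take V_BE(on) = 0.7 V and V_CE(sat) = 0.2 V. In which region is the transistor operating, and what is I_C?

saturation; I_C ≈ 2.7 mA

Assume active: I_B = (2.4 − 0.7)/10 = 0.17 mA, giving I_C = β·I_B = 17 mA.
But then V_CE = 13 − 17×4.7 = -66.9 V < V_CE(sat) = 0.2 V — impossible in the active region.
So the transistor is saturated. With V_CE = 0.2 V, I_C = (V_CC − 0.2)/R_C = 12.8/4.7 = 2.72 mA.
Check: β·I_B = 17 mA > I_C = 2.72 mA, confirming saturation.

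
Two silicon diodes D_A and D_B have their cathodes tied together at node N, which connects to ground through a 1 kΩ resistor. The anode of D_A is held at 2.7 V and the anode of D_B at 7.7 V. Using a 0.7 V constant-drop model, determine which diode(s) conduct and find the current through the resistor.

Assume both conduct. Then node N would need to be at both 2.7−0.7 = 2 V and 7.7−0.7 = 7 V, which is impossible.
Assume only D_B conducts: V_N = 7.7 − 0.7 = 7 V, so I_R = 7/1 = 7 mA.
Check D_A: its anode-to-cathode voltage is 2.7 − 7 = -4.3 V < 0.7 V, so it is off. The assumption is consistent.

Only D_B conducts; I_R ≈ 7 mA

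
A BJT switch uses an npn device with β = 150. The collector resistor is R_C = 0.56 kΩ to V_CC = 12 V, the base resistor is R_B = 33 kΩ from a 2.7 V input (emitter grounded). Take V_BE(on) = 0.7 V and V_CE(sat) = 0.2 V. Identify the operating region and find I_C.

active; I_C ≈ 9.1 mA

Assume active. Base-emitter loop: I_B = (V_BB − V_BE)/R_B = (2.7 − 0.7)/33 = 0.0606 mA.
I_C = β·I_B = 150×0.0606 = 9.09 mA.
V_CE = V_CC − I_C·R_C = 12 − 9.09×0.56 = 6.91 V > V_CE(sat), so the active-region assumption holds.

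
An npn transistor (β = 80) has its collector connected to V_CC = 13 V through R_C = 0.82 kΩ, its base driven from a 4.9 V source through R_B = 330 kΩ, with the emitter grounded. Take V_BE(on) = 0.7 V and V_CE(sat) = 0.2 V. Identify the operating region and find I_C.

Assume active. Base-emitter loop: I_B = (V_BB − V_BE)/R_B = (4.9 − 0.7)/330 = 0.0127 mA.
I_C = β·I_B = 80×0.0127 = 1.02 mA.
V_CE = V_CC − I_C·R_C = 13 − 1.02×0.82 = 12.2 V > V_CE(sat), so the active-region assumption holds.

active; I_C ≈ 1 mA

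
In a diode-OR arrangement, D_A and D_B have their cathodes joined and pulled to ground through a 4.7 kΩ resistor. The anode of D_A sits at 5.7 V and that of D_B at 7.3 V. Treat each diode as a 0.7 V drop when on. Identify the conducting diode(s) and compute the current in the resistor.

Only D_B conducts; I_R ≈ 1.4 mA

Assume both conduct. Then node N would need to be at both 5.7−0.7 = 5 V and 7.3−0.7 = 6.6 V, which is impossible.
Assume only D_B conducts: V_N = 7.3 − 0.7 = 6.6 V, so I_R = 6.6/4.7 = 1.4 mA.
Check D_A: its anode-to-cathode voltage is 5.7 − 6.6 = -0.9 V < 0.7 V, so it is off. The assumption is consistent.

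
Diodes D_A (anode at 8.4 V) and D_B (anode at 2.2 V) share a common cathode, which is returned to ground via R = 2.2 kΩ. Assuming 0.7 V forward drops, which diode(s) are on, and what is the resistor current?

Assume both conduct. Then node N would need to be at both 8.4−0.7 = 7.7 V and 2.2−0.7 = 1.5 V, which is impossible.
Assume only D_A conducts: V_N = 8.4 − 0.7 = 7.7 V, so I_R = 7.7/2.2 = 3.5 mA.
Check D_B: its anode-to-cathode voltage is 2.2 − 7.7 = -5.5 V < 0.7 V, so it is off. The assumption is consistent.

Only D_A conducts; I_R ≈ 3.5 mA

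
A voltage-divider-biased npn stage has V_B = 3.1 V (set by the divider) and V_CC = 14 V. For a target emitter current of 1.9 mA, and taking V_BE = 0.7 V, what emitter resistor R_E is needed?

V_E = V_B − V_BE = 3.1 − 0.7 = 2.4 V.
R_E = V_E / I_E = 2.4 / 1.9 = 1.26 kΩ.

R_E ≈ 1.3 kΩ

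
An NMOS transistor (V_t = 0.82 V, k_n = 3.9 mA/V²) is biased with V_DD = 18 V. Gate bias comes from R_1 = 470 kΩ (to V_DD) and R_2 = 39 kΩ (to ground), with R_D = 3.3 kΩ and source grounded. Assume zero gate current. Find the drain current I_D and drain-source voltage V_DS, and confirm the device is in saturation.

V_G = V_DD·R_2/(R_1+R_2) = 18×39/509 = 1.38 V. With the source grounded, V_GS = V_G = 1.38 V.
Assume saturation: I_D = (k_n/2)(V_GS − V_t)² = (3.9/2)×(1.38 − 0.82)² = 1.95×0.559² = 0.61 mA.
V_DS = V_DD − I_D·R_D = 18 − 0.61×3.3 = 16 V.
Saturation requires V_DS ≥ V_GS − V_t = 0.559 V; 16 ≥ 0.559 ✓.

I_D ≈ 0.61 mA, V_DS ≈ 16 V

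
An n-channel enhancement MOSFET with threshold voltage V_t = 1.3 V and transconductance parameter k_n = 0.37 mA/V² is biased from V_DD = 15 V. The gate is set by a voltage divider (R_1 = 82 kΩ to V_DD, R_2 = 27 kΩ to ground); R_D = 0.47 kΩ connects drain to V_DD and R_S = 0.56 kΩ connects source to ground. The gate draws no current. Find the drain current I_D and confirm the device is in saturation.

V_G = V_DD·R_2/(R_1+R_2) = 15×27/109 = 3.72 V.
Assume saturation: I_D = (k_n/2)(V_GS − V_t)² with V_GS = V_G − I_D·R_S = 3.72 − 0.56·I_D.
Substituting gives 0.058·I_D² − 1.5·I_D + 1.08 = 0, with roots I_D = 0.741 or 25.1 mA.
The root I_D = 25.1 mA gives V_GS = -10.4 V ≤ V_t, so take I_D = 0.741 mA.
Then V_GS = 3.3 V and V_DS = V_DD − I_D(R_D+R_S) = 15 − 0.741×1.03 = 14.2 V.
Saturation requires V_DS ≥ V_GS − V_t = 2 V; 14.2 ≥ 2 ✓.

I_D ≈ 0.74 mA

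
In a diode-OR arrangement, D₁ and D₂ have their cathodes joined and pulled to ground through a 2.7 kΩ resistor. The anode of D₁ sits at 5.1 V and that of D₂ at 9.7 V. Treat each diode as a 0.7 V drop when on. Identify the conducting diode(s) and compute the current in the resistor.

Only D₂ conducts; I_R ≈ 3.3 mA

Assume both conduct. Then node N would need to be at both 5.1−0.7 = 4.4 V and 9.7−0.7 = 9 V, which is impossible.
Assume only D₂ conducts: V_N = 9.7 − 0.7 = 9 V, so I_R = 9/2.7 = 3.33 mA.
Check D₁: its anode-to-cathode voltage is 5.1 − 9 = -3.9 V < 0.7 V, so it is off. The assumption is consistent.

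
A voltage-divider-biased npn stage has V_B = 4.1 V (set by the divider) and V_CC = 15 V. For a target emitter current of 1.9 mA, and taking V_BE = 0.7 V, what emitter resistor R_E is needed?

V_E = V_B − V_BE = 4.1 − 0.7 = 3.4 V.
R_E = V_E / I_E = 3.4 / 1.9 = 1.79 kΩ.

R_E ≈ 1.8 kΩ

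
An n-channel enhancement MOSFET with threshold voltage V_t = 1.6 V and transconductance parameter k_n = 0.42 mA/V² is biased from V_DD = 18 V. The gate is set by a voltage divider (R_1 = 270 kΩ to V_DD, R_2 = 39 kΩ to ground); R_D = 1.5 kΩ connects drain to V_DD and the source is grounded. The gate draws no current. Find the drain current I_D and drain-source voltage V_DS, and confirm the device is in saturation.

V_G = V_DD·R_2/(R_1+R_2) = 18×39/309 = 2.27 V. With the source grounded, V_GS = V_G = 2.27 V.
Assume saturation: I_D = (k_n/2)(V_GS − V_t)² = (0.42/2)×(2.27 − 1.6)² = 0.21×0.672² = 0.0948 mA.
V_DS = V_DD − I_D·R_D = 18 − 0.0948×1.5 = 17.9 V.
Saturation requires V_DS ≥ V_GS − V_t = 0.672 V; 17.9 ≥ 0.672 ✓.

I_D ≈ 0.095 mA, V_DS ≈ 18 V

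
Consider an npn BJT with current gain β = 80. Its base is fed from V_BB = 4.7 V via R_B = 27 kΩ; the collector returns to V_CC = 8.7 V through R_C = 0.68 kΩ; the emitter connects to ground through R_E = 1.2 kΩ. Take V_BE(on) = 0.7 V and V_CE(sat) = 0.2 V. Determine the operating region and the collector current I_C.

active; I_C ≈ 2.6 mA

Assume active. Base-emitter loop: I_B = (V_BB − V_BE)/(R_B + (β+1)R_E) = (4.7 − 0.7)/(27 + 81×1.2) = 0.0322 mA.
I_C = β·I_B = 80×0.0322 = 2.58 mA.
V_CE = V_CC − I_C·R_C − I_E·R_E = 8.7 − 2.58×0.68 − 2.61×1.2 = 3.82 V > V_CE(sat), so the active-region assumption holds.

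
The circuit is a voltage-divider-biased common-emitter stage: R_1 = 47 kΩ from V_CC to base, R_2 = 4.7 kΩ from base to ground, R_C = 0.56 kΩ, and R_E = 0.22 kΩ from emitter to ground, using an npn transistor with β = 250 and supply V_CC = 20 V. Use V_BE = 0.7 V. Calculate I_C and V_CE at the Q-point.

I_C ≈ 4.7 mA, V_CE ≈ 16 V

Thevenize the base divider: V_Th = V_CC·R_2/(R_1+R_2) = 20×4.7/51.7 = 1.82 V, R_Th = R_1‖R_2 = 4.27 kΩ.
Base-emitter loop: V_Th = I_B·R_Th + V_BE + (β+1)I_B·R_E, so I_B = (1.82 − 0.7) / (4.27 + 251×0.22) = 0.0188 mA.
I_C = β·I_B = 250×0.0188 = 4.7 mA, and I_E = (β+1)I_B = 4.72 mA.
V_CE = V_CC − I_C·R_C − I_E·R_E = 20 − 4.7×0.56 − 4.72×0.22 = 16.3 V.
V_CE = 16.3 V > 0.2 V confirms active-region operation.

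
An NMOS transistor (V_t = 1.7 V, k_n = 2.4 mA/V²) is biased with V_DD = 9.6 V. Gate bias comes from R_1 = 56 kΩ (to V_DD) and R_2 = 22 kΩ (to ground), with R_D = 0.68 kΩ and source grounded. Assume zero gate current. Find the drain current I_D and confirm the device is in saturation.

I_D ≈ 1.2 mA

V_G = V_DD·R_2/(R_1+R_2) = 9.6×22/78 = 2.71 V. With the source grounded, V_GS = V_G = 2.71 V.
Assume saturation: I_D = (k_n/2)(V_GS − V_t)² = (2.4/2)×(2.71 − 1.7)² = 1.2×1.01² = 1.22 mA.
V_DS = V_DD − I_D·R_D = 9.6 − 1.22×0.68 = 8.77 V.
Saturation requires V_DS ≥ V_GS − V_t = 1.01 V; 8.77 ≥ 1.01 ✓.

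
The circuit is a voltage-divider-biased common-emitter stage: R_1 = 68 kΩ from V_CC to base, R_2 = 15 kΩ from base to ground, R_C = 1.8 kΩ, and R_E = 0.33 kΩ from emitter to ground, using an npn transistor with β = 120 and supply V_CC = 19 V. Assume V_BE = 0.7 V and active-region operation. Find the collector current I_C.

Thevenize the base divider: V_Th = V_CC·R_2/(R_1+R_2) = 19×15/83 = 3.43 V, R_Th = R_1‖R_2 = 12.3 kΩ.
Base-emitter loop: V_Th = I_B·R_Th + V_BE + (β+1)I_B·R_E, so I_B = (3.43 − 0.7) / (12.3 + 121×0.33) = 0.0524 mA.
I_C = β·I_B = 120×0.0524 = 6.28 mA, and I_E = (β+1)I_B = 6.33 mA.
V_CE = V_CC − I_C·R_C − I_E·R_E = 19 − 6.28×1.8 − 6.33×0.33 = 5.6 V.
V_CE = 5.6 V > 0.2 V confirms active-region operation.

I_C ≈ 6.3 mA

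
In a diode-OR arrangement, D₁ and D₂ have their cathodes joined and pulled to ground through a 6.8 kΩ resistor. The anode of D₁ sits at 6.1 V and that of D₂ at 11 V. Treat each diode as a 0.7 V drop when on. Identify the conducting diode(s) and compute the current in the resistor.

Assume both conduct. Then node N would need to be at both 6.1−0.7 = 5.4 V and 11−0.7 = 10.3 V, which is impossible.
Assume only D₂ conducts: V_N = 11 − 0.7 = 10.3 V, so I_R = 10.3/6.8 = 1.51 mA.
Check D₁: its anode-to-cathode voltage is 6.1 − 10.3 = -4.2 V < 0.7 V, so it is off. The assumption is consistent.

Only D₂ conducts; I_R ≈ 1.5 mA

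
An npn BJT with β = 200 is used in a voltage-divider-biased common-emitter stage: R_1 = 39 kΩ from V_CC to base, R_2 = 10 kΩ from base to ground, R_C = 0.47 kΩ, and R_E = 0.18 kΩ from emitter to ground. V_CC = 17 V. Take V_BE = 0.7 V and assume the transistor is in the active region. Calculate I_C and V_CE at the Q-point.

I_C ≈ 13 mA, V_CE ≈ 8.8 V

Thevenize the base divider: V_Th = V_CC·R_2/(R_1+R_2) = 17×10/49 = 3.47 V, R_Th = R_1‖R_2 = 7.96 kΩ.
Base-emitter loop: V_Th = I_B·R_Th + V_BE + (β+1)I_B·R_E, so I_B = (3.47 − 0.7) / (7.96 + 201×0.18) = 0.0627 mA.
I_C = β·I_B = 200×0.0627 = 12.5 mA, and I_E = (β+1)I_B = 12.6 mA.
V_CE = V_CC − I_C·R_C − I_E·R_E = 17 − 12.5×0.47 − 12.6×0.18 = 8.83 V.
V_CE = 8.83 V > 0.2 V confirms active-region operation.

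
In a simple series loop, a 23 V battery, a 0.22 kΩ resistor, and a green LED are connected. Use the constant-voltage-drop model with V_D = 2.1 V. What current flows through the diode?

I ≈ 95 mA

KVL around the loop: 23 = V_D + I·R = 2.1 + I × 0.22 kΩ.
So I = (23 − 2.1) / 0.22 kΩ = 20.9 / 0.22 = 95 mA.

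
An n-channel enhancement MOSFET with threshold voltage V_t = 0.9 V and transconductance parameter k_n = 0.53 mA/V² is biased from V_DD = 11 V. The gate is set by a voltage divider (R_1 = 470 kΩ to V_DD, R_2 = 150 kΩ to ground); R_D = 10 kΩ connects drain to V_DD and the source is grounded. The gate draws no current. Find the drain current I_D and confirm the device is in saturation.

I_D ≈ 0.82 mA

V_G = V_DD·R_2/(R_1+R_2) = 11×150/620 = 2.66 V. With the source grounded, V_GS = V_G = 2.66 V.
Assume saturation: I_D = (k_n/2)(V_GS − V_t)² = (0.53/2)×(2.66 − 0.9)² = 0.265×1.76² = 0.822 mA.
V_DS = V_DD − I_D·R_D = 11 − 0.822×10 = 2.78 V.
Saturation requires V_DS ≥ V_GS − V_t = 1.76 V; 2.78 ≥ 1.76 ✓.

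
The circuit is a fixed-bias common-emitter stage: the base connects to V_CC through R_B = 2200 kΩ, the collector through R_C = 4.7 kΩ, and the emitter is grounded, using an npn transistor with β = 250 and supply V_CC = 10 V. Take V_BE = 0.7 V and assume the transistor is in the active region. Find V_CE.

V_CE ≈ 5 V

Base loop: V_CC = I_B·R_B + V_BE, so I_B = (10 − 0.7)/2200 kΩ = 0.00423 mA.
In the active region I_C = β·I_B = 250 × 0.00423 = 1.06 mA.
Collector loop: V_CE = V_CC − I_C·R_C = 10 − 1.06×4.7 = 5.03 V.
Since V_CE = 5.03 V > V_CE(sat) ≈ 0.2 V, the transistor is in the active region as assumed.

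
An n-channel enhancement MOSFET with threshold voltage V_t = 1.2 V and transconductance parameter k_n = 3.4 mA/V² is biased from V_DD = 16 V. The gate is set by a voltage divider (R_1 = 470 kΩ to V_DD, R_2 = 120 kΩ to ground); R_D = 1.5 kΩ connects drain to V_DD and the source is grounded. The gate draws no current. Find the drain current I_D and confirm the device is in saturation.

I_D ≈ 7.2 mA

V_G = V_DD·R_2/(R_1+R_2) = 16×120/590 = 3.25 V. With the source grounded, V_GS = V_G = 3.25 V.
Assume saturation: I_D = (k_n/2)(V_GS − V_t)² = (3.4/2)×(3.25 − 1.2)² = 1.7×2.05² = 7.17 mA.
V_DS = V_DD − I_D·R_D = 16 − 7.17×1.5 = 5.24 V.
Saturation requires V_DS ≥ V_GS − V_t = 2.05 V; 5.24 ≥ 2.05 ✓.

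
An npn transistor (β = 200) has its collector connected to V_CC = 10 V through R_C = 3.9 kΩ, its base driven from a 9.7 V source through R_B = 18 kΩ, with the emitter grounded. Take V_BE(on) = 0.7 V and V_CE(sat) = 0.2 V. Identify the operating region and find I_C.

saturation; I_C ≈ 2.5 mA

Assume active: I_B = (9.7 − 0.7)/18 = 0.5 mA, giving I_C = β·I_B = 100 mA.
But then V_CE = 10 − 100×3.9 = -380 V < V_CE(sat) = 0.2 V — impossible in the active region.
So the transistor is saturated. With V_CE = 0.2 V, I_C = (V_CC − 0.2)/R_C = 9.8/3.9 = 2.51 mA.
Check: β·I_B = 100 mA > I_C = 2.51 mA, confirming saturation.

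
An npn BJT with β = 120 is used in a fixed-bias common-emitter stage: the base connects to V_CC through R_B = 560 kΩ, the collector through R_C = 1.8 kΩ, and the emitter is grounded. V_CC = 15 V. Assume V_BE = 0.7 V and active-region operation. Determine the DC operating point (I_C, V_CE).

Base loop: V_CC = I_B·R_B + V_BE, so I_B = (15 − 0.7)/560 kΩ = 0.0255 mA.
In the active region I_C = β·I_B = 120 × 0.0255 = 3.06 mA.
Collector loop: V_CE = V_CC − I_C·R_C = 15 − 3.06×1.8 = 9.48 V.
Since V_CE = 9.48 V > V_CE(sat) ≈ 0.2 V, the transistor is in the active region as assumed.

I_C ≈ 3.1 mA, V_CE ≈ 9.5 V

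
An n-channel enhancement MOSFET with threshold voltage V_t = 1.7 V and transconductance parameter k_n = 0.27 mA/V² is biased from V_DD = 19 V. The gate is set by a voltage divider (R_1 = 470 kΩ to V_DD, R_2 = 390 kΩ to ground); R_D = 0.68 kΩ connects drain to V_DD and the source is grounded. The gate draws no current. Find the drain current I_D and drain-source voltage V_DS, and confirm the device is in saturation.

I_D ≈ 6.5 mA, V_DS ≈ 15 V

V_G = V_DD·R_2/(R_1+R_2) = 19×390/860 = 8.62 V. With the source grounded, V_GS = V_G = 8.62 V.
Assume saturation: I_D = (k_n/2)(V_GS − V_t)² = (0.27/2)×(8.62 − 1.7)² = 0.135×6.92² = 6.46 mA.
V_DS = V_DD − I_D·R_D = 19 − 6.46×0.68 = 14.6 V.
Saturation requires V_DS ≥ V_GS − V_t = 6.92 V; 14.6 ≥ 6.92 ✓.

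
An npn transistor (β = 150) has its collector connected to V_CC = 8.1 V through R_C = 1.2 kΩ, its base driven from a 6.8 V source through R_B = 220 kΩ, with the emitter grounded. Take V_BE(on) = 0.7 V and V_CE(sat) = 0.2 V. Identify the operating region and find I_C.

Assume active. Base-emitter loop: I_B = (V_BB − V_BE)/R_B = (6.8 − 0.7)/220 = 0.0277 mA.
I_C = β·I_B = 150×0.0277 = 4.16 mA.
V_CE = V_CC − I_C·R_C = 8.1 − 4.16×1.2 = 3.11 V > V_CE(sat), so the active-region assumption holds.

active; I_C ≈ 4.2 mA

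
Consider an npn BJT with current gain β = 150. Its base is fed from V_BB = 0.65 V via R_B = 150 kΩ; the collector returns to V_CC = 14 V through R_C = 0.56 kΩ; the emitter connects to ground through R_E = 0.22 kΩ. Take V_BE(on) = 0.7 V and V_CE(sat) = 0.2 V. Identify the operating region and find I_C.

cutoff; I_C ≈ 0

V_BB = 0.65 V ≤ V_BE(on) = 0.7 V, so the base-emitter junction is not forward biased.
The transistor is in cutoff: I_B = I_C = 0.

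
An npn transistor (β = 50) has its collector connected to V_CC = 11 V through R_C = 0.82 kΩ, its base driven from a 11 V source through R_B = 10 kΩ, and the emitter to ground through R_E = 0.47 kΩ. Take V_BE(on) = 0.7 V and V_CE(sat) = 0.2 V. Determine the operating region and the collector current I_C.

saturation; I_C ≈ 8.1 mA

Assume active: I_B = (11 − 0.7)/(10 + 51×0.47) = 0.303 mA, I_C = β·I_B = 15.2 mA.
Then V_CE = 11 − 15.2×0.82 − 15.5×0.47 = -8.7 V < 0.2 V — the active assumption fails.
Re-solve with V_CE = 0.2 V. KCL at the emitter: V_E/R_E = (V_BB−0.7−V_E)/R_B + (V_CC−0.2−V_E)/R_C, giving V_E = 4.12 V.
I_C = (V_CC − 0.2 − V_E)/R_C = (10.8 − 4.12)/0.82 = 8.15 mA.
Check: I_B = (10.3 − 4.12)/10 = 0.618 mA, and β·I_B = 30.9 mA > I_C, confirming saturation.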